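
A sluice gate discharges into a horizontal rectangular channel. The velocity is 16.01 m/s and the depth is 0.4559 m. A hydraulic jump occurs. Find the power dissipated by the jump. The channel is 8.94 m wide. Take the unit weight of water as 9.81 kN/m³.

Fr₁ = V₁/√(g·y₁) = 16.01/√(9.81×0.4559) = 7.570.
By Bélanger, y₂/y₁ = ½[√(1 + 8Fr₁²) − 1] = ½[√459.49 − 1] = 10.22.
y₂ = 10.22 × 0.4559 = 4.658 m.
Head loss: ΔE = (y₂ − y₁)³/(4y₁y₂) = (4.658 − 0.4559)³/(4×0.4559×4.658) = 74.22/8.495 = 8.737 m.
q = V₁·y₁ = 16.01 × 0.4559 = 7.299 m²/s. Q = q·b = 7.299 × 8.94 = 65.25 m³/s. P = γ·Q·ΔE = 9.81 × 65.25 × 8.737 = 5593 kW.

P = 5593 kW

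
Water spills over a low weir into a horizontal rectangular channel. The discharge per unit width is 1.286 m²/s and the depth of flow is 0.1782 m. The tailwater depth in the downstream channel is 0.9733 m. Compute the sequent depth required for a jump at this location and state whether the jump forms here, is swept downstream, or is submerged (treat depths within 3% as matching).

y₂ = 1.289 m; the jump is swept downstream

V₁ = q/y₁ = 1.286/0.1782 = 7.217 m/s. Fr₁ = V₁/√(g·y₁) = 7.217/√(9.81×0.1782) = 5.458.
Conjugate-depth relation: y₂/y₁ = ½[√(1 + 8Fr₁²) − 1] = ½[√239.33 − 1] = 7.235.
y₂ = 7.235 × 0.1782 = 1.289 m.
Tailwater y_tw = 0.9733 m: y_tw < y₂, so the jump is swept downstream.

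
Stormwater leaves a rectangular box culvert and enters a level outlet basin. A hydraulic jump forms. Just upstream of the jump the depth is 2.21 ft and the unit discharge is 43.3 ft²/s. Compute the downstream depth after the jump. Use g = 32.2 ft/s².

V₁ = q/y₁ = 43.3/2.21 = 19.6 ft/s. Fr₁ = V₁/√(g·y₁) = 19.6/√(32.2×2.21) = 2.32.
Sequent-depth ratio: y₂/y₁ = ½[√(1 + 8Fr₁²) − 1] = ½[√44.16 − 1] = 2.82.
y₂ = 2.82 × 2.21 = 6.24 ft.

y₂ = 6.24 ft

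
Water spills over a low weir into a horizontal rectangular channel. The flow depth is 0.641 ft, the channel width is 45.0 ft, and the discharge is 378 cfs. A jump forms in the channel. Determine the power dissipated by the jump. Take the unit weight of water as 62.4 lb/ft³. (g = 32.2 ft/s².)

q = Q/b = 378/45.0 = 8.40 ft²/s; V₁ = q/y₁ = 13.1 ft/s. Fr₁ = V₁/√(g·y₁) = 2.88.
Sequent-depth ratio: y₂/y₁ = ½[√(1 + 8Fr₁²) − 1] = ½[√67.56 − 1] = 3.61.
y₂ = 3.61 × 0.641 = 2.31 ft.
V₂ = q/y₂ = 8.40/2.31 = 3.63 ft/s. E₁ = y₁ + V₁²/2g = 3.31 ft; E₂ = y₂ + V₂²/2g = 2.52 ft. ΔE = E₁ − E₂ = 0.789 ft.
P = γ·Q·ΔE/550 = 62.4 × 378 × 0.789 / 550 = 33.8 hp.

P = 33.8 hp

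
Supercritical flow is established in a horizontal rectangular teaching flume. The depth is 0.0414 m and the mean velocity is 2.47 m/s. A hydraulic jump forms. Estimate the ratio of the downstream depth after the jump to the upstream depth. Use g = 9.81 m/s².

y₂/y₁ = 5.00

Fr₁ = V₁/√(g·y₁) = 2.47/√(9.81×0.0414) = 3.88.
Sequent-depth ratio: y₂/y₁ = ½[√(1 + 8Fr₁²) − 1] = ½[√121.2 − 1] = 5.00.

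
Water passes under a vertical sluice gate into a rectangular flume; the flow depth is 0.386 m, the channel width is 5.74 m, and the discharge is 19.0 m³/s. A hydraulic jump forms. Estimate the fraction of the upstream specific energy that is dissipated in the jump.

ΔE/E₁ = 0.436 (43.6%)

q = Q/b = 19.0/5.74 = 3.31 m²/s; V₁ = q/y₁ = 8.58 m/s. Fr₁ = V₁/√(g·y₁) = 4.41.
Sequent-depth ratio: y₂/y₁ = ½[√(1 + 8Fr₁²) − 1] = ½[√156.4 − 1] = 5.75.
y₂ = 5.75 × 0.386 = 2.22 m.
E₁ = y₁ + V₁²/2g = 4.13 m. ΔE = (y₂ − y₁)³/(4y₁y₂) = 1.80 m. ΔE/E₁ = 1.80/4.13 = 0.436.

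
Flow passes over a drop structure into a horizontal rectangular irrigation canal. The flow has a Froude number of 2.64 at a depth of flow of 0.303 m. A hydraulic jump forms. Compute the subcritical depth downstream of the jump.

Fr₁ = 2.64 (given).
Sequent-depth ratio: y₂/y₁ = ½[√(1 + 8Fr₁²) − 1] = ½[√56.76 − 1] = 3.27.
y₂ = 3.27 × 0.303 = 0.990 m.

y₂ = 0.990 m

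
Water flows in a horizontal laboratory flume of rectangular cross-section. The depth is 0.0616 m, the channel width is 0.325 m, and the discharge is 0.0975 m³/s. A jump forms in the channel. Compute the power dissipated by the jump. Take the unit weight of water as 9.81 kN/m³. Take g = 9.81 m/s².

q = Q/b = 0.0975/0.325 = 0.300 m²/s; V₁ = q/y₁ = 4.87 m/s. Fr₁ = V₁/√(g·y₁) = 6.26.
Conjugate-depth relation: y₂/y₁ = ½[√(1 + 8Fr₁²) − 1] = ½[√315.0 − 1] = 8.37.
y₂ = 8.37 × 0.0616 = 0.516 m.
Head loss: ΔE = (y₂ − y₁)³/(4y₁y₂) = (0.516 − 0.0616)³/(4×0.0616×0.516) = 0.0937/0.127 = 0.737 m.
P = γ·Q·ΔE = 9.81 × 0.0975 × 0.737 = 0.705 kW.

P = 0.705 kW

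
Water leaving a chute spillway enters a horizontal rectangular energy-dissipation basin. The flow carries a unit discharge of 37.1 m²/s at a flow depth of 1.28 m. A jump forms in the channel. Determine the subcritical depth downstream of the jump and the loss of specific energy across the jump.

y₂ = 14.2 m; ΔE = 29.6 m

V₁ = q/y₁ = 37.1/1.28 = 29.0 m/s. Fr₁ = V₁/√(g·y₁) = 29.0/√(9.81×1.28) = 8.18.
Sequent-depth ratio: y₂/y₁ = ½[√(1 + 8Fr₁²) − 1] = ½[√536.2 − 1] = 11.1.
y₂ = 11.1 × 1.28 = 14.2 m.
V₂ = q/y₂ = 37.1/14.2 = 2.62 m/s. E₁ = y₁ + V₁²/2g = 44.1 m; E₂ = y₂ + V₂²/2g = 14.5 m. ΔE = E₁ − E₂ = 29.6 m.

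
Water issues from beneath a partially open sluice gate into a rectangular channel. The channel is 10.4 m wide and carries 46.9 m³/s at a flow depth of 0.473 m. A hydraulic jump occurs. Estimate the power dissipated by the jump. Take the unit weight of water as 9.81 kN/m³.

P = 1028 kW

q = Q/b = 46.9/10.4 = 4.51 m²/s; V₁ = q/y₁ = 9.53 m/s. Fr₁ = V₁/√(g·y₁) = 4.43.
Conjugate-depth relation: y₂/y₁ = ½[√(1 + 8Fr₁²) − 1] = ½[√157.7 − 1] = 5.78.
y₂ = 5.78 × 0.473 = 2.73 m.
V₂ = q/y₂ = 4.51/2.73 = 1.65 m/s. E₁ = y₁ + V₁²/2g = 5.11 m; E₂ = y₂ + V₂²/2g = 2.87 m. ΔE = E₁ − E₂ = 2.23 m.
P = γ·Q·ΔE = 9.81 × 46.9 × 2.23 = 1028 kW.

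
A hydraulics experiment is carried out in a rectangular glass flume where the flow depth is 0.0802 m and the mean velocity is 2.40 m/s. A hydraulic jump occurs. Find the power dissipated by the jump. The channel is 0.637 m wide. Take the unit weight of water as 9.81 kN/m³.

P = 0.0943 kW

Fr₁ = V₁/√(g·y₁) = 2.40/√(9.81×0.0802) = 2.71.
From the momentum equation for a rectangular channel, y₂/y₁ = ½[√(1 + 8Fr₁²) − 1] = ½[√59.57 − 1] = 3.36.
y₂ = 3.36 × 0.0802 = 0.269 m.
Head loss: ΔE = (y₂ − y₁)³/(4y₁y₂) = (0.269 − 0.0802)³/(4×0.0802×0.269) = 0.00677/0.0864 = 0.0784 m.
q = V₁·y₁ = 2.40 × 0.0802 = 0.192 m²/s. Q = q·b = 0.192 × 0.637 = 0.123 m³/s. P = γ·Q·ΔE = 9.81 × 0.123 × 0.0784 = 0.0943 kW.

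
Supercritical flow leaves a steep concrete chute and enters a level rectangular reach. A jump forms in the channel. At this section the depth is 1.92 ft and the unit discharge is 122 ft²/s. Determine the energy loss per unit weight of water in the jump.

ΔE = 43.1 ft

V₁ = q/y₁ = 122/1.92 = 63.5 ft/s. Fr₁ = V₁/√(g·y₁) = 63.5/√(32.2×1.92) = 8.08.
Conjugate-depth relation: y₂/y₁ = ½[√(1 + 8Fr₁²) − 1] = ½[√523.5 − 1] = 10.9.
y₂ = 10.9 × 1.92 = 21.0 ft.
V₂ = q/y₂ = 122/21.0 = 5.81 ft/s. E₁ = y₁ + V₁²/2g = 64.6 ft; E₂ = y₂ + V₂²/2g = 21.5 ft. ΔE = E₁ − E₂ = 43.1 ft.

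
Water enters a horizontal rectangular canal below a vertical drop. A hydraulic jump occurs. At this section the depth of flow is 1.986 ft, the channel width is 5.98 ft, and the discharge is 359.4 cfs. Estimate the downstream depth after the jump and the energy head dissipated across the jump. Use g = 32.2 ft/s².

y₂ = 9.682 ft; ΔE = 5.926 ft

q = Q/b = 359.4/5.98 = 60.10 ft²/s; V₁ = q/y₁ = 30.26 ft/s. Fr₁ = V₁/√(g·y₁) = 3.784.
Sequent-depth ratio: y₂/y₁ = ½[√(1 + 8Fr₁²) − 1] = ½[√115.56 − 1] = 4.875.
y₂ = 4.875 × 1.986 = 9.682 ft.
Head loss: ΔE = (y₂ − y₁)³/(4y₁y₂) = (9.682 − 1.986)³/(4×1.986×9.682) = 455.8/76.91 = 5.926 ft.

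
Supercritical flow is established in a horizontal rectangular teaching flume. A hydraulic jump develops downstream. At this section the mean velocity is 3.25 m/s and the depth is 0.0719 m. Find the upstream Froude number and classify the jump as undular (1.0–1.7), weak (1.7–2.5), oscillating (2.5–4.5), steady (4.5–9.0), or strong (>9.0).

Fr₁ = V₁/√(g·y₁) = 3.25/√(9.81×0.0719) = 3.87.
Fr₁ = 3.87 lies in the oscillating range.

Fr₁ = 3.87; oscillating jump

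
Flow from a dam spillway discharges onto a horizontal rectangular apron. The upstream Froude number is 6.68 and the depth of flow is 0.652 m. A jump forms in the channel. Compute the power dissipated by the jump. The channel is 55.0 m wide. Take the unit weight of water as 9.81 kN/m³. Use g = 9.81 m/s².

P = 54532 kW

Fr₁ = 6.68 (given).
Sequent-depth ratio: y₂/y₁ = ½[√(1 + 8Fr₁²) − 1] = ½[√358.0 − 1] = 8.96.
y₂ = 8.96 × 0.652 = 5.84 m.
Head loss: ΔE = (y₂ − y₁)³/(4y₁y₂) = (5.84 − 0.652)³/(4×0.652×5.84) = 140/15.2 = 9.18 m.
V₁ = Fr₁·√(g·y₁) = 6.68×√(9.81×0.652) = 16.9 m/s; q = V₁·y₁ = 11.0 m²/s. Q = q·b = 11.0 × 55.0 = 606 m³/s. P = γ·Q·ΔE = 9.81 × 606 × 9.18 = 54532 kW.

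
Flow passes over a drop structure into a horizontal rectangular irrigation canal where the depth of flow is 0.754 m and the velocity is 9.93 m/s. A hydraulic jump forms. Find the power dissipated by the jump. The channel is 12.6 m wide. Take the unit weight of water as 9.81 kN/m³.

Fr₁ = V₁/√(g·y₁) = 9.93/√(9.81×0.754) = 3.65.
Conjugate-depth relation: y₂/y₁ = ½[√(1 + 8Fr₁²) − 1] = ½[√107.6 − 1] = 4.69.
y₂ = 4.69 × 0.754 = 3.53 m.
q = V₁·y₁ = 9.93 × 0.754 = 7.49 m²/s. V₂ = q/y₂ = 7.49/3.53 = 2.12 m/s. E₁ = y₁ + V₁²/2g = 5.78 m; E₂ = y₂ + V₂²/2g = 3.76 m. ΔE = E₁ − E₂ = 2.02 m.
Q = q·b = 7.49 × 12.6 = 94.3 m³/s. P = γ·Q·ΔE = 9.81 × 94.3 × 2.02 = 1866 kW.

P = 1866 kW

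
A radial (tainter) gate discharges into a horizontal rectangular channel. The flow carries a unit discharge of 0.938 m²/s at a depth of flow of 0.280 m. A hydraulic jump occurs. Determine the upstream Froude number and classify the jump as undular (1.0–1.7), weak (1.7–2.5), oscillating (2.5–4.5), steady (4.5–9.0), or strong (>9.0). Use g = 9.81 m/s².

Fr₁ = 2.02; weak jump

V₁ = q/y₁ = 0.938/0.280 = 3.35 m/s. Fr₁ = V₁/√(g·y₁) = 3.35/√(9.81×0.280) = 2.02.
Fr₁ = 2.02 lies in the weak range.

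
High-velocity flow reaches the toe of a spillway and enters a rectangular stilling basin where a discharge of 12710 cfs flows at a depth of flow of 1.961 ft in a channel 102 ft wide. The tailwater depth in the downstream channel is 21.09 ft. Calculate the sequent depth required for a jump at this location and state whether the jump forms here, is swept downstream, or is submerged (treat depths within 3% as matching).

y₂ = 21.22 ft; the jump forms here

q = Q/b = 12710/102 = 124.6 ft²/s; V₁ = q/y₁ = 63.54 ft/s. Fr₁ = V₁/√(g·y₁) = 7.997.
Sequent-depth ratio: y₂/y₁ = ½[√(1 + 8Fr₁²) − 1] = ½[√512.55 − 1] = 10.82.
y₂ = 10.82 × 1.961 = 21.22 ft.
Tailwater y_tw = 21.09 ft: y_tw ≈ y₂, so the jump forms here.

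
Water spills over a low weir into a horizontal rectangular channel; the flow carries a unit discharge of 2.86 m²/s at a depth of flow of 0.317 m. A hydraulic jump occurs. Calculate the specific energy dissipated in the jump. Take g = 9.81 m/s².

V₁ = q/y₁ = 2.86/0.317 = 9.02 m/s. Fr₁ = V₁/√(g·y₁) = 9.02/√(9.81×0.317) = 5.12.
Conjugate-depth relation: y₂/y₁ = ½[√(1 + 8Fr₁²) − 1] = ½[√210.4 − 1] = 6.75.
y₂ = 6.75 × 0.317 = 2.14 m.
V₂ = q/y₂ = 2.86/2.14 = 1.34 m/s. E₁ = y₁ + V₁²/2g = 4.47 m; E₂ = y₂ + V₂²/2g = 2.23 m. ΔE = E₁ − E₂ = 2.23 m.

ΔE = 2.23 m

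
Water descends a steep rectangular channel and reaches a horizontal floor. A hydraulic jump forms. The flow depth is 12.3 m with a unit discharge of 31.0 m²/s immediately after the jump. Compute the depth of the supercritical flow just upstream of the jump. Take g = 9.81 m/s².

V₂ = q/y₂ = 31.0/12.3 = 2.52 m/s; Fr₂ = V₂/√(g·y₂) = 0.229.
Applying the sequent-depth relation in reverse, y₁/y₂ = ½[√(1 + 8Fr₂²) − 1] = ½[√1.421 − 1] = 0.0961.
y₁ = 0.0961 × 12.3 = 1.18 m.

y₁ = 1.18 m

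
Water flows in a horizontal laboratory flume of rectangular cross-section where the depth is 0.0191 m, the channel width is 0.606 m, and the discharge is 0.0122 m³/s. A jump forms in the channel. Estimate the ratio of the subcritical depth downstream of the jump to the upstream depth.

y₂/y₁ = 2.98

q = Q/b = 0.0122/0.606 = 0.0201 m²/s; V₁ = q/y₁ = 1.05 m/s. Fr₁ = V₁/√(g·y₁) = 2.44.
Bélanger equation: y₂/y₁ = ½[√(1 + 8Fr₁²) − 1] = ½[√48.43 − 1] = 2.98.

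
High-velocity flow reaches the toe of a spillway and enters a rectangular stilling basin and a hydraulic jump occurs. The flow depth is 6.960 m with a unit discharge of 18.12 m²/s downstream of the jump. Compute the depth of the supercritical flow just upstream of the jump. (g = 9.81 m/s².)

V₂ = q/y₂ = 18.12/6.960 = 2.603 m/s; Fr₂ = V₂/√(g·y₂) = 0.3151.
Applying the sequent-depth relation in reverse, y₁/y₂ = ½[√(1 + 8Fr₂²) − 1] = ½[√1.7942 − 1] = 0.1697.
y₁ = 0.1697 × 6.960 = 1.181 m.

y₁ = 1.181 m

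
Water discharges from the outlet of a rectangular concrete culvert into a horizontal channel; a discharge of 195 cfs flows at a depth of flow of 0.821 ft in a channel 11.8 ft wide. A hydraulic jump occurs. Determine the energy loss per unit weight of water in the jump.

ΔE = 2.71 ft

q = Q/b = 195/11.8 = 16.5 ft²/s; V₁ = q/y₁ = 20.1 ft/s. Fr₁ = V₁/√(g·y₁) = 3.91.
Sequent-depth ratio: y₂/y₁ = ½[√(1 + 8Fr₁²) − 1] = ½[√123.6 − 1] = 5.06.
y₂ = 5.06 × 0.821 = 4.15 ft.
V₂ = q/y₂ = 16.5/4.15 = 3.98 ft/s. E₁ = y₁ + V₁²/2g = 7.11 ft; E₂ = y₂ + V₂²/2g = 4.40 ft. ΔE = E₁ − E₂ = 2.71 ft.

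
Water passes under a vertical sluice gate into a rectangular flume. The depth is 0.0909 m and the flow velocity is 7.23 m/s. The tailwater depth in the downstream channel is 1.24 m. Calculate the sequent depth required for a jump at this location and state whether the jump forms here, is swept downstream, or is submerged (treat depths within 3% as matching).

y₂ = 0.940 m; the jump is submerged

Fr₁ = V₁/√(g·y₁) = 7.23/√(9.81×0.0909) = 7.66.
Bélanger equation: y₂/y₁ = ½[√(1 + 8Fr₁²) − 1] = ½[√470.0 − 1] = 10.3.
y₂ = 10.3 × 0.0909 = 0.940 m.
Tailwater y_tw = 1.24 m: y_tw > y₂, so the jump is submerged.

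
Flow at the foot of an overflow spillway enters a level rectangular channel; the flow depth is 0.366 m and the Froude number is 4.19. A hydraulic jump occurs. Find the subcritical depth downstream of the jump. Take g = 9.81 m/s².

Fr₁ = 4.19 (given).
Conjugate-depth relation: y₂/y₁ = ½[√(1 + 8Fr₁²) − 1] = ½[√141.4 − 1] = 5.45.
y₂ = 5.45 × 0.366 = 1.99 m.

y₂ = 1.99 m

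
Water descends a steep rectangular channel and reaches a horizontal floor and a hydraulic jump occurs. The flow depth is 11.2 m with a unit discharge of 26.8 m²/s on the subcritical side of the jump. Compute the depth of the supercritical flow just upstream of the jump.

y₁ = 1.07 m

V₂ = q/y₂ = 26.8/11.2 = 2.39 m/s; Fr₂ = V₂/√(g·y₂) = 0.228.
Applying the sequent-depth relation in reverse, y₁/y₂ = ½[√(1 + 8Fr₂²) − 1] = ½[√1.417 − 1] = 0.0952.
y₁ = 0.0952 × 11.2 = 1.07 m.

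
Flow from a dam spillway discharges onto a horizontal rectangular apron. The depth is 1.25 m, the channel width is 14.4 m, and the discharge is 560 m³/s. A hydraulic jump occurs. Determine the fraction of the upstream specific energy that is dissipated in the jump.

q = Q/b = 560/14.4 = 38.9 m²/s; V₁ = q/y₁ = 31.1 m/s. Fr₁ = V₁/√(g·y₁) = 8.88.
Conjugate-depth relation: y₂/y₁ = ½[√(1 + 8Fr₁²) − 1] = ½[√632.5 − 1] = 12.1.
y₂ = 12.1 × 1.25 = 15.1 m.
E₁ = y₁ + V₁²/2g = 50.6 m. ΔE = (y₂ − y₁)³/(4y₁y₂) = 35.2 m. ΔE/E₁ = 35.2/50.6 = 0.695.

ΔE/E₁ = 0.695 (69.5%)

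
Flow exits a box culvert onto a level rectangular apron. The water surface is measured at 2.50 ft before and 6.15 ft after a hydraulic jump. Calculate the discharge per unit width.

For a rectangular channel the momentum equation gives q² = ½·g·y₁·y₂·(y₁ + y₂) = ½×32.2×2.50×6.15×8.65 = 2141.
q = √2141 = 46.3 ft²/s.

q = 46.3 ft²/s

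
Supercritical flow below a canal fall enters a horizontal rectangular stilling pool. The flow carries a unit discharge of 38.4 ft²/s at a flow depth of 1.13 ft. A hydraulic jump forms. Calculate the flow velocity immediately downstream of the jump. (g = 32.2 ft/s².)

V₁ = q/y₁ = 38.4/1.13 = 34.0 ft/s. Fr₁ = V₁/√(g·y₁) = 34.0/√(32.2×1.13) = 5.63.
Conjugate-depth relation: y₂/y₁ = ½[√(1 + 8Fr₁²) − 1] = ½[√254.9 − 1] = 7.48.
y₂ = 7.48 × 1.13 = 8.46 ft.
V₂ = q/y₂ = 38.4/8.46 = 4.54 ft/s.

V₂ = 4.54 ft/s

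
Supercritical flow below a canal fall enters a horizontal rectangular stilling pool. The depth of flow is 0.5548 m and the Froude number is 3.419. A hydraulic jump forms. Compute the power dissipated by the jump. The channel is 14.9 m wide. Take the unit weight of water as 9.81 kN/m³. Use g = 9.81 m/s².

P = 781.1 kW

Fr₁ = 3.419 (given).
Conjugate-depth relation: y₂/y₁ = ½[√(1 + 8Fr₁²) − 1] = ½[√94.516 − 1] = 4.361.
y₂ = 4.361 × 0.5548 = 2.419 m.
V₁ = Fr₁·√(g·y₁) = 3.419×√(9.81×0.5548) = 7.976 m/s; q = V₁·y₁ = 4.425 m²/s. V₂ = q/y₂ = 4.425/2.419 = 1.829 m/s. E₁ = y₁ + V₁²/2g = 3.797 m; E₂ = y₂ + V₂²/2g = 2.590 m. ΔE = E₁ − E₂ = 1.208 m.
Q = q·b = 4.425 × 14.9 = 65.94 m³/s. P = γ·Q·ΔE = 9.81 × 65.94 × 1.208 = 781.1 kW.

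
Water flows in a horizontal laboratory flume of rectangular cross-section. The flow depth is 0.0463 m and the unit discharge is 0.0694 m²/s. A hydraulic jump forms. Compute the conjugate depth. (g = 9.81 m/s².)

y₂ = 0.124 m

V₁ = q/y₁ = 0.0694/0.0463 = 1.50 m/s. Fr₁ = V₁/√(g·y₁) = 1.50/√(9.81×0.0463) = 2.22.
Conjugate-depth relation: y₂/y₁ = ½[√(1 + 8Fr₁²) − 1] = ½[√40.57 − 1] = 2.68.
y₂ = 2.68 × 0.0463 = 0.124 m.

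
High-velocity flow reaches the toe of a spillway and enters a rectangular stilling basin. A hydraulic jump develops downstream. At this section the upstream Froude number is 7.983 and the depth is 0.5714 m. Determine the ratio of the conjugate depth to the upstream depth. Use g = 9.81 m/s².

Fr₁ = 7.983 (given).
Bélanger equation: y₂/y₁ = ½[√(1 + 8Fr₁²) − 1] = ½[√510.83 − 1] = 10.80.

y₂/y₁ = 10.80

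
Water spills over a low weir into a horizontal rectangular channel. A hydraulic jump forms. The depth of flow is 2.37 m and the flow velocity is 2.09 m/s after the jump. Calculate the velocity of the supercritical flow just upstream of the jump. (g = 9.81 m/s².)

Fr₂ = V₂/√(g·y₂) = 2.09/√(9.81×2.37) = 0.433.
Applying the sequent-depth relation in reverse, y₁/y₂ = ½[√(1 + 8Fr₂²) − 1] = ½[√2.503 − 1] = 0.291.
y₁ = 0.291 × 2.37 = 0.690 m.
V₁ = q/y₁ = 4.95/0.690 = 7.18 m/s.

V₁ = 7.18 m/s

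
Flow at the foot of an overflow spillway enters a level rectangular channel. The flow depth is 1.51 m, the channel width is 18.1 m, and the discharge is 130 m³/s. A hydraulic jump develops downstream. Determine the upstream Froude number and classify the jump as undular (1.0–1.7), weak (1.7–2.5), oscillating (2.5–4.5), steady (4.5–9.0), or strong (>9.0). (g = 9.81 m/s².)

Fr₁ = 1.24; undular jump

q = Q/b = 130/18.1 = 7.18 m²/s; V₁ = q/y₁ = 4.76 m/s. Fr₁ = V₁/√(g·y₁) = 1.24.
Fr₁ = 1.24 lies in the undular range.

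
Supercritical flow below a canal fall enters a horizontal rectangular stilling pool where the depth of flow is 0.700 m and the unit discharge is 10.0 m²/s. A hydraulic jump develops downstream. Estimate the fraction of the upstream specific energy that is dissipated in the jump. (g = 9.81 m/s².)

V₁ = q/y₁ = 10.0/0.700 = 14.3 m/s. Fr₁ = V₁/√(g·y₁) = 14.3/√(9.81×0.700) = 5.45.
Sequent-depth ratio: y₂/y₁ = ½[√(1 + 8Fr₁²) − 1] = ½[√238.8 − 1] = 7.23.
y₂ = 7.23 × 0.700 = 5.06 m.
E₁ = y₁ + V₁²/2g = 11.1 m. ΔE = (y₂ − y₁)³/(4y₁y₂) = 5.84 m. ΔE/E₁ = 5.84/11.1 = 0.526.

ΔE/E₁ = 0.526 (52.6%)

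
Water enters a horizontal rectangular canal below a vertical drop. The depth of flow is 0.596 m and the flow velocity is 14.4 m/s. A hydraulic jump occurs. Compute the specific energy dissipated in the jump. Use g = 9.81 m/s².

ΔE = 6.27 m

Fr₁ = V₁/√(g·y₁) = 14.4/√(9.81×0.596) = 5.96.
By Bélanger, y₂/y₁ = ½[√(1 + 8Fr₁²) − 1] = ½[√284.7 − 1] = 7.94.
y₂ = 7.94 × 0.596 = 4.73 m.
q = V₁·y₁ = 14.4 × 0.596 = 8.58 m²/s. V₂ = q/y₂ = 8.58/4.73 = 1.81 m/s. E₁ = y₁ + V₁²/2g = 11.2 m; E₂ = y₂ + V₂²/2g = 4.90 m. ΔE = E₁ − E₂ = 6.27 m.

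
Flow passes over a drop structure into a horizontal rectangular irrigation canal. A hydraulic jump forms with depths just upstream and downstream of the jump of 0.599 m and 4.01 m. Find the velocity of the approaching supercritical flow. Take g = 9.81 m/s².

For a rectangular channel the momentum equation gives q² = ½·g·y₁·y₂·(y₁ + y₂) = ½×9.81×0.599×4.01×4.61 = 54.3.
q = √54.3 = 7.37 m²/s.
V₁ = q/y₁ = 7.37/0.599 = 12.3 m/s.

V₁ = 12.3 m/s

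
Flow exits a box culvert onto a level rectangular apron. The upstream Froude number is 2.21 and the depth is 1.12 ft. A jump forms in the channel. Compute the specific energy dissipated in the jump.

ΔE = 0.485 ft

Fr₁ = 2.21 (given).
Bélanger equation: y₂/y₁ = ½[√(1 + 8Fr₁²) − 1] = ½[√40.07 − 1] = 2.67.
y₂ = 2.67 × 1.12 = 2.98 ft.
Head loss: ΔE = (y₂ − y₁)³/(4y₁y₂) = (2.98 − 1.12)³/(4×1.12×2.98) = 6.49/13.4 = 0.485 ft.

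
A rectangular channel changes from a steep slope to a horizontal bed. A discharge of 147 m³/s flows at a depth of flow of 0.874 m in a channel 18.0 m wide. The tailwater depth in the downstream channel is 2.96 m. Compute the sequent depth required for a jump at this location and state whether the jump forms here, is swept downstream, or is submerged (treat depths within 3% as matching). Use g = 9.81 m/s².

y₂ = 3.53 m; the jump is swept downstream

q = Q/b = 147/18.0 = 8.17 m²/s; V₁ = q/y₁ = 9.34 m/s. Fr₁ = V₁/√(g·y₁) = 3.19.
Sequent-depth ratio: y₂/y₁ = ½[√(1 + 8Fr₁²) − 1] = ½[√82.47 − 1] = 4.04.
y₂ = 4.04 × 0.874 = 3.53 m.
Tailwater y_tw = 2.96 m: y_tw < y₂, so the jump is swept downstream.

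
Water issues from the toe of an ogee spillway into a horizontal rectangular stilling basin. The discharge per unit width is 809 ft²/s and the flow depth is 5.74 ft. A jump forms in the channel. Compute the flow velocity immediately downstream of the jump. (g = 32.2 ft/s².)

V₁ = q/y₁ = 809/5.74 = 141 ft/s. Fr₁ = V₁/√(g·y₁) = 141/√(32.2×5.74) = 10.4.
By Bélanger, y₂/y₁ = ½[√(1 + 8Fr₁²) − 1] = ½[√860.8 − 1] = 14.2.
y₂ = 14.2 × 5.74 = 81.3 ft.
V₂ = q/y₂ = 809/81.3 = 9.95 ft/s.

V₂ = 9.95 ft/s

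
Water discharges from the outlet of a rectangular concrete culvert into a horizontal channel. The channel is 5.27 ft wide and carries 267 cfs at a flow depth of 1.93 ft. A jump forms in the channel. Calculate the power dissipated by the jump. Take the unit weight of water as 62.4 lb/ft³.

P = 117 hp

q = Q/b = 267/5.27 = 50.7 ft²/s; V₁ = q/y₁ = 26.3 ft/s. Fr₁ = V₁/√(g·y₁) = 3.33.
By Bélanger, y₂/y₁ = ½[√(1 + 8Fr₁²) − 1] = ½[√89.71 − 1] = 4.24.
y₂ = 4.24 × 1.93 = 8.17 ft.
V₂ = q/y₂ = 50.7/8.17 = 6.20 ft/s. E₁ = y₁ + V₁²/2g = 12.6 ft; E₂ = y₂ + V₂²/2g = 8.77 ft. ΔE = E₁ − E₂ = 3.86 ft.
P = γ·Q·ΔE/550 = 62.4 × 267 × 3.86 / 550 = 117 hp.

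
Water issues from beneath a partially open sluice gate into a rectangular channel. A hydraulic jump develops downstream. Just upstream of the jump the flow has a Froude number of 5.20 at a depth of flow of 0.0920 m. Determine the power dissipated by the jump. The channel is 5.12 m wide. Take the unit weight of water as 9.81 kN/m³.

Fr₁ = 5.20 (given).
From the momentum equation for a rectangular channel, y₂/y₁ = ½[√(1 + 8Fr₁²) − 1] = ½[√217.3 − 1] = 6.87.
y₂ = 6.87 × 0.0920 = 0.632 m.
V₁ = Fr₁·√(g·y₁) = 5.20×√(9.81×0.0920) = 4.94 m/s; q = V₁·y₁ = 0.454 m²/s. V₂ = q/y₂ = 0.454/0.632 = 0.719 m/s. E₁ = y₁ + V₁²/2g = 1.34 m; E₂ = y₂ + V₂²/2g = 0.658 m. ΔE = E₁ − E₂ = 0.677 m.
Q = q·b = 0.454 × 5.12 = 2.33 m³/s. P = γ·Q·ΔE = 9.81 × 2.33 × 0.677 = 15.5 kW.

P = 15.5 kW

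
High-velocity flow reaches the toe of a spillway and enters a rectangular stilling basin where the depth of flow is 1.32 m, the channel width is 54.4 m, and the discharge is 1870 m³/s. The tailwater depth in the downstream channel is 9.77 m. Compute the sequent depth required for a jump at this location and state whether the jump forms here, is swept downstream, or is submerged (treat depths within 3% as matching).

q = Q/b = 1870/54.4 = 34.4 m²/s; V₁ = q/y₁ = 26.0 m/s. Fr₁ = V₁/√(g·y₁) = 7.24.
Bélanger equation: y₂/y₁ = ½[√(1 + 8Fr₁²) − 1] = ½[√420.0 − 1] = 9.75.
y₂ = 9.75 × 1.32 = 12.9 m.
Tailwater y_tw = 9.77 m: y_tw < y₂, so the jump is swept downstream.

y₂ = 12.9 m; the jump is swept downstream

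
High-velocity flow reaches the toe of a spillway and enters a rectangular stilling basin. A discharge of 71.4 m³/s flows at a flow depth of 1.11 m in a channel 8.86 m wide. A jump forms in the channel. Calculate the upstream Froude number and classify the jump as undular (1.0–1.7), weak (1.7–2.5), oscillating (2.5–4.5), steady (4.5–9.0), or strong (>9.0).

Fr₁ = 2.20; weak jump

q = Q/b = 71.4/8.86 = 8.06 m²/s; V₁ = q/y₁ = 7.26 m/s. Fr₁ = V₁/√(g·y₁) = 2.20.
Fr₁ = 2.20 lies in the weak range.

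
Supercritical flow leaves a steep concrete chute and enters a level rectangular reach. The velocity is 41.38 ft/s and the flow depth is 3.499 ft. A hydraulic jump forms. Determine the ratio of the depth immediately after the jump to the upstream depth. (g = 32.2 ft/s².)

y₂/y₁ = 5.036

Fr₁ = V₁/√(g·y₁) = 41.38/√(32.2×3.499) = 3.898.
Conjugate-depth relation: y₂/y₁ = ½[√(1 + 8Fr₁²) − 1] = ½[√122.58 − 1] = 5.036.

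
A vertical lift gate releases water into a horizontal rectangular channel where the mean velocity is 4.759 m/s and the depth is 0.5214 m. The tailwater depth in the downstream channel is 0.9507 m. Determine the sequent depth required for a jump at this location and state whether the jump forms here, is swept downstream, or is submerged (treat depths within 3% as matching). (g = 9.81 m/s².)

Fr₁ = V₁/√(g·y₁) = 4.759/√(9.81×0.5214) = 2.104.
Conjugate-depth relation: y₂/y₁ = ½[√(1 + 8Fr₁²) − 1] = ½[√36.423 − 1] = 2.518.
y₂ = 2.518 × 0.5214 = 1.313 m.
Tailwater y_tw = 0.9507 m: y_tw < y₂, so the jump is swept downstream.

y₂ = 1.313 m; the jump is swept downstream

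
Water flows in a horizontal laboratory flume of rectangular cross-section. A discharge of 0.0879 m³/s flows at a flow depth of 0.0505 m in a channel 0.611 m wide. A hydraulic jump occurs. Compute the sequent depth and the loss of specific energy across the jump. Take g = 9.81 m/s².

y₂ = 0.265 m; ΔE = 0.184 m

q = Q/b = 0.0879/0.611 = 0.144 m²/s; V₁ = q/y₁ = 2.85 m/s. Fr₁ = V₁/√(g·y₁) = 4.05.
Conjugate-depth relation: y₂/y₁ = ½[√(1 + 8Fr₁²) − 1] = ½[√132.1 − 1] = 5.25.
y₂ = 5.25 × 0.0505 = 0.265 m.
Head loss: ΔE = (y₂ − y₁)³/(4y₁y₂) = (0.265 − 0.0505)³/(4×0.0505×0.265) = 0.00986/0.0535 = 0.184 m.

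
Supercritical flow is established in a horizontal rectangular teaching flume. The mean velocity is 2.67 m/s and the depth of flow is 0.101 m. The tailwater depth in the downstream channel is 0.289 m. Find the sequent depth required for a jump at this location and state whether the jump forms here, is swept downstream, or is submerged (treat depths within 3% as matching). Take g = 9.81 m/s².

y₂ = 0.336 m; the jump is swept downstream

Fr₁ = V₁/√(g·y₁) = 2.67/√(9.81×0.101) = 2.68.
By Bélanger, y₂/y₁ = ½[√(1 + 8Fr₁²) − 1] = ½[√58.56 − 1] = 3.33.
y₂ = 3.33 × 0.101 = 0.336 m.
Tailwater y_tw = 0.289 m: y_tw < y₂, so the jump is swept downstream.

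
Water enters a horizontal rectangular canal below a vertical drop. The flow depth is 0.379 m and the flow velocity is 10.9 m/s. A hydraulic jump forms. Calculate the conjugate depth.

Fr₁ = V₁/√(g·y₁) = 10.9/√(9.81×0.379) = 5.65.
By Bélanger, y₂/y₁ = ½[√(1 + 8Fr₁²) − 1] = ½[√256.6 − 1] = 7.51.
y₂ = 7.51 × 0.379 = 2.85 m.

y₂ = 2.85 m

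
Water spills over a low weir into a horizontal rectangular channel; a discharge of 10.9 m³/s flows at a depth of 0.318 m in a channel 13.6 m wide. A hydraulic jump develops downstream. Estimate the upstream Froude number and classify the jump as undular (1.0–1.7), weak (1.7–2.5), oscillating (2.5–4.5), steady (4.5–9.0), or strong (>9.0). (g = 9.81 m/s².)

q = Q/b = 10.9/13.6 = 0.801 m²/s; V₁ = q/y₁ = 2.52 m/s. Fr₁ = V₁/√(g·y₁) = 1.43.
Fr₁ = 1.43 lies in the undular range.

Fr₁ = 1.43; undular jump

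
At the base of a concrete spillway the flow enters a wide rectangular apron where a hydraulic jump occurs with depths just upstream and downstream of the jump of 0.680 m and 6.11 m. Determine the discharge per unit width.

For a rectangular channel the momentum equation gives q² = ½·g·y₁·y₂·(y₁ + y₂) = ½×9.81×0.680×6.11×6.79 = 138.
q = √138 = 11.8 m²/s.

q = 11.8 m²/s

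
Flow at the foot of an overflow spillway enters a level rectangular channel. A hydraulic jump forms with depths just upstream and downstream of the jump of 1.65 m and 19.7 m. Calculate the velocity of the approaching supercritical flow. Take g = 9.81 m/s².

V₁ = 35.4 m/s

For a rectangular channel the momentum equation gives q² = ½·g·y₁·y₂·(y₁ + y₂) = ½×9.81×1.65×19.7×21.3 = 3404.
q = √3404 = 58.3 m²/s.
V₁ = q/y₁ = 58.3/1.65 = 35.4 m/s.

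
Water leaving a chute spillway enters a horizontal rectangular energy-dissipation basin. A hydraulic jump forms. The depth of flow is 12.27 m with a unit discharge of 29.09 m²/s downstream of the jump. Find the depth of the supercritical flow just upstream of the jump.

V₂ = q/y₂ = 29.09/12.27 = 2.371 m/s; Fr₂ = V₂/√(g·y₂) = 0.2161.
The Bélanger relation is symmetric: y₁/y₂ = ½[√(1 + 8Fr₂²) − 1] = ½[√1.3736 − 1] = 0.08600.
y₁ = 0.08600 × 12.27 = 1.055 m.

y₁ = 1.055 m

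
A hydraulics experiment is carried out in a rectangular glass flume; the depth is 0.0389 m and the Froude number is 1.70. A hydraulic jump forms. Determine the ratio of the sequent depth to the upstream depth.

Fr₁ = 1.70 (given).
Bélanger equation: y₂/y₁ = ½[√(1 + 8Fr₁²) − 1] = ½[√24.12 − 1] = 1.96.

y₂/y₁ = 1.96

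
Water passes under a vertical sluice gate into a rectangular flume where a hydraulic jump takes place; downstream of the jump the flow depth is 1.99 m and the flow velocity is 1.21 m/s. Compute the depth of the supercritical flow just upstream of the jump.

Fr₂ = V₂/√(g·y₂) = 1.21/√(9.81×1.99) = 0.274.
Applying the sequent-depth relation in reverse, y₁/y₂ = ½[√(1 + 8Fr₂²) − 1] = ½[√1.600 − 1] = 0.132.
y₁ = 0.132 × 1.99 = 0.264 m.

y₁ = 0.264 m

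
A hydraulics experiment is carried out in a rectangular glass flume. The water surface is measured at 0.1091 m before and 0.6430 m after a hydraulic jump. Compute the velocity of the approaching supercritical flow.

V₁ = 4.663 m/s

For a rectangular channel the momentum equation gives q² = ½·g·y₁·y₂·(y₁ + y₂) = ½×9.81×0.1091×0.6430×0.7521 = 0.2588.
q = √0.2588 = 0.5087 m²/s.
V₁ = q/y₁ = 0.5087/0.1091 = 4.663 m/s.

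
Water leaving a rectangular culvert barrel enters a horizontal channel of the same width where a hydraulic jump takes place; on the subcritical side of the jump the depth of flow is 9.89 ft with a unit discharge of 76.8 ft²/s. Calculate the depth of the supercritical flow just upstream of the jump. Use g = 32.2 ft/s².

y₁ = 2.90 ft

V₂ = q/y₂ = 76.8/9.89 = 7.77 ft/s; Fr₂ = V₂/√(g·y₂) = 0.435.
From the momentum equation (using Fr₂), y₁/y₂ = ½[√(1 + 8Fr₂²) − 1] = ½[√2.515 − 1] = 0.293.
y₁ = 0.293 × 9.89 = 2.90 ft.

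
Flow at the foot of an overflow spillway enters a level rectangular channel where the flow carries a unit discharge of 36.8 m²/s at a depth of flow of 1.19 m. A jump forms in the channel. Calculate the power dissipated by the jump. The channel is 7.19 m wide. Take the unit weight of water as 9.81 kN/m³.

V₁ = q/y₁ = 36.8/1.19 = 30.9 m/s. Fr₁ = V₁/√(g·y₁) = 30.9/√(9.81×1.19) = 9.05.
Conjugate-depth relation: y₂/y₁ = ½[√(1 + 8Fr₁²) − 1] = ½[√656.4 − 1] = 12.3.
y₂ = 12.3 × 1.19 = 14.6 m.
Head loss: ΔE = (y₂ − y₁)³/(4y₁y₂) = (14.6 − 1.19)³/(4×1.19×14.6) = 2438/69.7 = 35.0 m.
Q = q·b = 36.8 × 7.19 = 265 m³/s. P = γ·Q·ΔE = 9.81 × 265 × 35.0 = 90748 kW.

P = 90748 kW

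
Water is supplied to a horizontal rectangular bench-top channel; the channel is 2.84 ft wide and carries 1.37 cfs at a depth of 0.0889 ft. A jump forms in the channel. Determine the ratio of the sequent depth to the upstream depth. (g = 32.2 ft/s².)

y₂/y₁ = 4.06

q = Q/b = 1.37/2.84 = 0.482 ft²/s; V₁ = q/y₁ = 5.43 ft/s. Fr₁ = V₁/√(g·y₁) = 3.21.
By Bélanger, y₂/y₁ = ½[√(1 + 8Fr₁²) − 1] = ½[√83.29 − 1] = 4.06.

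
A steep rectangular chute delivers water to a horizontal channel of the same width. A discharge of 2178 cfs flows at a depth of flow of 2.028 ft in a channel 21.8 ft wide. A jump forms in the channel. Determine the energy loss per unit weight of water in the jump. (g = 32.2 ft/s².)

ΔE = 22.64 ft

q = Q/b = 2178/21.8 = 99.91 ft²/s; V₁ = q/y₁ = 49.26 ft/s. Fr₁ = V₁/√(g·y₁) = 6.096.
Conjugate-depth relation: y₂/y₁ = ½[√(1 + 8Fr₁²) − 1] = ½[√298.33 − 1] = 8.136.
y₂ = 8.136 × 2.028 = 16.50 ft.
Head loss: ΔE = (y₂ − y₁)³/(4y₁y₂) = (16.50 − 2.028)³/(4×2.028×16.50) = 3031/133.8 = 22.64 ft.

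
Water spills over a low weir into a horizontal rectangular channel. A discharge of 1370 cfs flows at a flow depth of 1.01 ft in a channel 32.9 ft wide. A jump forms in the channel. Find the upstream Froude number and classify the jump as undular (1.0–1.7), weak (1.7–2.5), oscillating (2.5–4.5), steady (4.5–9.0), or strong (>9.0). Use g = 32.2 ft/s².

q = Q/b = 1370/32.9 = 41.6 ft²/s; V₁ = q/y₁ = 41.2 ft/s. Fr₁ = V₁/√(g·y₁) = 7.23.
Fr₁ = 7.23 lies in the steady range.

Fr₁ = 7.23; steady jump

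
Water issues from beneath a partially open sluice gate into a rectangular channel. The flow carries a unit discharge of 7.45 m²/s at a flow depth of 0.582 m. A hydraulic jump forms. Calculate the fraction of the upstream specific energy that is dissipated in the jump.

ΔE/E₁ = 0.519 (51.9%)

V₁ = q/y₁ = 7.45/0.582 = 12.8 m/s. Fr₁ = V₁/√(g·y₁) = 12.8/√(9.81×0.582) = 5.36.
Sequent-depth ratio: y₂/y₁ = ½[√(1 + 8Fr₁²) − 1] = ½[√230.6 − 1] = 7.09.
y₂ = 7.09 × 0.582 = 4.13 m.
E₁ = y₁ + V₁²/2g = 8.93 m. ΔE = (y₂ − y₁)³/(4y₁y₂) = 4.64 m. ΔE/E₁ = 4.64/8.93 = 0.519.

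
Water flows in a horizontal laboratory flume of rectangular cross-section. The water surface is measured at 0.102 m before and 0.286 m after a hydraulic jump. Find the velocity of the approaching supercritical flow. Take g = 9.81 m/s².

For a rectangular channel the momentum equation gives q² = ½·g·y₁·y₂·(y₁ + y₂) = ½×9.81×0.102×0.286×0.388 = 0.0555.
q = √0.0555 = 0.236 m²/s.
V₁ = q/y₁ = 0.236/0.102 = 2.31 m/s.

V₁ = 2.31 m/s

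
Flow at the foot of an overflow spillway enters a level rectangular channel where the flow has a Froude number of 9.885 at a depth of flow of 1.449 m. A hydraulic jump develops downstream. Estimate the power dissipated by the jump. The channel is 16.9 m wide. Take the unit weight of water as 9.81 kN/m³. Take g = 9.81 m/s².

P = 468318 kW

Fr₁ = 9.885 (given).
Sequent-depth ratio: y₂/y₁ = ½[√(1 + 8Fr₁²) − 1] = ½[√782.71 − 1] = 13.49.
y₂ = 13.49 × 1.449 = 19.54 m.
Head loss: ΔE = (y₂ − y₁)³/(4y₁y₂) = (19.54 − 1.449)³/(4×1.449×19.54) = 5926/113.3 = 52.31 m.
V₁ = Fr₁·√(g·y₁) = 9.885×√(9.81×1.449) = 37.27 m/s; q = V₁·y₁ = 54.00 m²/s. Q = q·b = 54.00 × 16.9 = 912.6 m³/s. P = γ·Q·ΔE = 9.81 × 912.6 × 52.31 = 468318 kW.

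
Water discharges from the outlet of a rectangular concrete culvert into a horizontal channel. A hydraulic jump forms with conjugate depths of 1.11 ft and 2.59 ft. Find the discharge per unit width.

For a rectangular channel the momentum equation gives q² = ½·g·y₁·y₂·(y₁ + y₂) = ½×32.2×1.11×2.59×3.70 = 171.
q = √171 = 13.1 ft²/s.

q = 13.1 ft²/s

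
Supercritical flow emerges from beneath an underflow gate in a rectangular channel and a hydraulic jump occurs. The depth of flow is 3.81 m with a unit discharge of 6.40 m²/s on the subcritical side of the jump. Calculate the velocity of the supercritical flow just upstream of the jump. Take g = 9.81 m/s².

V₁ = 12.6 m/s

V₂ = q/y₂ = 6.40/3.81 = 1.68 m/s; Fr₂ = V₂/√(g·y₂) = 0.275.
Since the conjugate-depth ratio holds either way, y₁/y₂ = ½[√(1 + 8Fr₂²) − 1] = ½[√1.604 − 1] = 0.133.
y₁ = 0.133 × 3.81 = 0.508 m.
V₁ = q/y₁ = 6.40/0.508 = 12.6 m/s.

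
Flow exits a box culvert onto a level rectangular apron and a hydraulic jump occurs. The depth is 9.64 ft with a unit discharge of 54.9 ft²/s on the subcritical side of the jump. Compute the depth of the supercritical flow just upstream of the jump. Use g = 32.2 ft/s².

V₂ = q/y₂ = 54.9/9.64 = 5.70 ft/s; Fr₂ = V₂/√(g·y₂) = 0.323.
The Bélanger relation is symmetric: y₁/y₂ = ½[√(1 + 8Fr₂²) − 1] = ½[√1.836 − 1] = 0.177.
y₁ = 0.177 × 9.64 = 1.71 ft.

y₁ = 1.71 ft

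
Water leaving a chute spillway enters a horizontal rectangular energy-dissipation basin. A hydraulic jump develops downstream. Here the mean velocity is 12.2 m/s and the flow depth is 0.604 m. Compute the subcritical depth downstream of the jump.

Fr₁ = V₁/√(g·y₁) = 12.2/√(9.81×0.604) = 5.01.
Bélanger equation: y₂/y₁ = ½[√(1 + 8Fr₁²) − 1] = ½[√202.0 − 1] = 6.61.
y₂ = 6.61 × 0.604 = 3.99 m.

y₂ = 3.99 m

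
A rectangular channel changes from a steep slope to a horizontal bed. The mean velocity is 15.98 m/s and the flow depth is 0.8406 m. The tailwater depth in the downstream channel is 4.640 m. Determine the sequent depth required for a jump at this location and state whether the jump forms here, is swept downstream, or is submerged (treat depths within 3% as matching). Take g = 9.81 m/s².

y₂ = 6.208 m; the jump is swept downstream

Fr₁ = V₁/√(g·y₁) = 15.98/√(9.81×0.8406) = 5.565.
Bélanger equation: y₂/y₁ = ½[√(1 + 8Fr₁²) − 1] = ½[√248.73 − 1] = 7.386.
y₂ = 7.386 × 0.8406 = 6.208 m.
Tailwater y_tw = 4.640 m: y_tw < y₂, so the jump is swept downstream.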